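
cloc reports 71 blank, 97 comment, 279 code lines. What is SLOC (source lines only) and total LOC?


Total LOC = blank + comment + code
Total LOC = 71 + 97 + 279 = 447
SLOC (source only) = code = 279

Total LOC: 447, SLOC: 279


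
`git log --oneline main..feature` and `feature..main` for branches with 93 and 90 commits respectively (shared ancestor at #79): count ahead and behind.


Common ancestor: commit #79
feature commits after divergence: 93 - 79 = 14
main commits after divergence: 90 - 79 = 11
feature is 14 commits ahead of main
main is 11 commits ahead of feature

feature ahead: 14, main ahead: 11


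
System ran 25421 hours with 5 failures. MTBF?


Formula: MTBF = Total operating time / Number of failures
MTBF = 25421 / 5
MTBF = 5084.2 hours

5084.2 hours


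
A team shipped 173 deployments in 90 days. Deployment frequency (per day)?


Formula: deployments per day = releases / days
= 173 / 90
= 1.922 deploys/day
(equivalently, 13.46 deploys/week)

1.922 deploys/day


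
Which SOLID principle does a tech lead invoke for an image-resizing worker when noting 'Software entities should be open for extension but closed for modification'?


This describes the Open/Closed Principle (OCP)

Open/Closed Principle (OCP)


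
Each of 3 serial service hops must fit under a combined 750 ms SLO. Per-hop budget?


Formula: per_stage = total_budget / stages
per_stage = 750 / 3
per_stage = 250.0 ms

250.0 ms


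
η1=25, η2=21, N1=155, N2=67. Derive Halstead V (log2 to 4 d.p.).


Formula: V = N * log2(η), where N = N1 + N2 and η = η1 + η2
η = 25 + 21 = 46
N = 155 + 67 = 222
log2(46) ≈ 5.5236
V = 222 * 5.5236 = 1226.24

1226.24


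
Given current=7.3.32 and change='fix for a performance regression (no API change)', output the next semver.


Current: 7.3.32
Change category: 'fix for a performance regression (no API change)' → patch bump
SemVer rule: patch bump → increment PATCH (MAJOR and MINOR unchanged)
New: 7.3.33

7.3.33


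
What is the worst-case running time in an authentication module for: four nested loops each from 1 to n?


Reasoning: four levels of nesting
Complexity: O(n^4)

O(n^4)


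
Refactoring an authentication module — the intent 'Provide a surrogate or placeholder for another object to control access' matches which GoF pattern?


This matches the Proxy pattern

Proxy


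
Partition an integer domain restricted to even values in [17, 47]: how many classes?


Constraint: even integers in [17, 47]
Class 1: x < 17 — out-of-range invalid
Class 2: x in [17,47] but odd — wrong type invalid
Class 3: x in [17,47] and even — valid
Class 4: x > 47 — out-of-range invalid
Total equivalence classes: 4

4 equivalence classes


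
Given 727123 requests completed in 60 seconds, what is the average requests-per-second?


Formula: throughput = requests / seconds
throughput = 727123 / 60
throughput = 12118.72 requests/second

12118.72 requests/second


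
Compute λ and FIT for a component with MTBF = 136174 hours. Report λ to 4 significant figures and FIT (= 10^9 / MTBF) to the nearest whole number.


Formula: λ = 1 / MTBF; FIT = λ × 1e9 = 1e9 / MTBF
λ = 1 / 136174 ≈ 7.344e-06 failures/hour
FIT = 1e9 / 136174 ≈ 7344 failures per 1e9 hours (nearest whole number)

λ = 7.344e-06 /h, FIT = 7344


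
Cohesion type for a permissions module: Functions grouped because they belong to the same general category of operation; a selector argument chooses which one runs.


Reasoning: Grouped by category of activity, not by data or sequence
Type: Logical cohesion

Logical cohesion


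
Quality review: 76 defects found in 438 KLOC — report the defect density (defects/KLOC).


Defect density = defects / KLOC
Defect density = 76 / 438
Defect density = 0.174 defects/KLOC

0.174 defects/KLOC


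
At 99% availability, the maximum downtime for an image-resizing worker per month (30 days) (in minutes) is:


Formula: allowed downtime = period * (100 - SLA) / 100
Period (month (30 days)) = 43200 minutes
Unavailability fraction = (100 - 99.0) / 100
Allowed downtime = 43200 * (100 - 99.0) / 100
Allowed downtime = 432.0 minutes

432.0 minutes


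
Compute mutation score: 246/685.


Mutation score = killed / total * 100
Mutation score = 246 / 685 * 100
Mutation score = 35.91%

35.91%


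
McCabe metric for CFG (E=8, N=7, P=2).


Formula: V(G) = E - N + 2P
V(G) = 8 - 7 + 2*2
V(G) = 1 + 4
V(G) = 5

5


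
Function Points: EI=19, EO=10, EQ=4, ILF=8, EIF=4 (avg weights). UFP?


UFP = EI*4 + EO*5 + EQ*4 + ILF*10 + EIF*7
UFP = 19*4 + 10*5 + 4*4 + 8*10 + 4*7
UFP = 76 + 50 + 16 + 80 + 28
UFP = 250

250


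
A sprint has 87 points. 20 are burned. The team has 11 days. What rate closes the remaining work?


Formula: Required rate = Remaining points / Days left
Remaining = 87 - 20 = 67 points
Required rate = 67 / 11 = 6.09 points/day

6.09 points/day


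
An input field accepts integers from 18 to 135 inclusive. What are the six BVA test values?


Range: [18, 135]
Boundaries: just below min, min, min+1, max-1, max, just above max
Values: [17, 18, 19, 134, 135, 136]

[17, 18, 19, 134, 135, 136]


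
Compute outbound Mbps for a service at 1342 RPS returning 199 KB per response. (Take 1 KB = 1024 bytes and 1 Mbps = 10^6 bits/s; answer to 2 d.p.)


Formula: Mbps = payload_bytes * RPS * 8 / 1e6
Payload per request = 199 KB = 199 * 1024 = 203776 bytes
Total bytes/sec = 203776 * 1342 = 273467392
Total bits/sec = 273467392 * 8 = 2187739136
Mbps = 2187739136 / 1e6 = 2187.74

2187.74 Mbps


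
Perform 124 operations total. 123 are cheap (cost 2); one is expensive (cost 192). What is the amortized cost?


Formula: Amortized cost = Total cost / Operations
Total cost = (123 * 2) + (1 * 192)
Total cost = 246 + 192 = 438
Amortized = 438 / 124 = 3.5323

3.5323


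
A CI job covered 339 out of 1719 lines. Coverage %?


Coverage = covered / total * 100
Coverage = 339 / 1719 * 100
Coverage = 19.72%

19.72%


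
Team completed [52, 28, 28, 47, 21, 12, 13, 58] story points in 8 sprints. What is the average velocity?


Formula: Avg velocity = Total points / Number of sprints
Points: [52, 28, 28, 47, 21, 12, 13, 58]
Sum = 52 + 28 + 28 + 47 + 21 + 12 + 13 + 58 = 259
Avg velocity = 259 / 8 = 32.38 points/sprint

32.38 points/sprint


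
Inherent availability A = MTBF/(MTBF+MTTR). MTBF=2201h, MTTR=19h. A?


Availability = MTBF / (MTBF + MTTR)
Availability = 2201 / (2201 + 19)
Availability = 2201 / 2220
Availability = 99.1441%

99.1441%


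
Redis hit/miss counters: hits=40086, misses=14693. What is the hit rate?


Formula: hit rate = hits / (hits + misses) * 100
hit rate = 40086 / (40086 + 14693) * 100
hit rate = 40086 / 54779 * 100
hit rate = 73.18%

73.18%


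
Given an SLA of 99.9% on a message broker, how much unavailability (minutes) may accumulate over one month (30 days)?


Formula: allowed downtime = period * (100 - SLA) / 100
Period (month (30 days)) = 43200 minutes
Unavailability fraction = (100 - 99.9) / 100
Allowed downtime = 43200 * (100 - 99.9) / 100
Allowed downtime = 43.2 minutes

43.2 minutes


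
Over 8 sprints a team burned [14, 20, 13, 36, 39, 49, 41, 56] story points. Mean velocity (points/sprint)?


Formula: Avg velocity = Total points / Number of sprints
Points: [14, 20, 13, 36, 39, 49, 41, 56]
Sum = 14 + 20 + 13 + 36 + 39 + 49 + 41 + 56 = 268
Avg velocity = 268 / 8 = 33.5 points/sprint

33.5 points/sprint


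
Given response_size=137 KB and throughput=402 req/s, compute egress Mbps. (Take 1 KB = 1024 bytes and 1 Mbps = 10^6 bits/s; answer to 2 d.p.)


Formula: Mbps = payload_bytes * RPS * 8 / 1e6
Payload per request = 137 KB = 137 * 1024 = 140288 bytes
Total bytes/sec = 140288 * 402 = 56395776
Total bits/sec = 56395776 * 8 = 451166208
Mbps = 451166208 / 1e6 = 451.17

451.17 Mbps


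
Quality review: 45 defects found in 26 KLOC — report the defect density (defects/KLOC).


Defect density = defects / KLOC
Defect density = 45 / 26
Defect density = 1.731 defects/KLOC

1.731 defects/KLOC


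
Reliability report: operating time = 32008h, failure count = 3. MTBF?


Formula: MTBF = Total operating time / Number of failures
MTBF = 32008 / 3
MTBF = 10669.33 hours

10669.33 hours


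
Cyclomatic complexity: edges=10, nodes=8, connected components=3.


Formula: V(G) = E - N + 2P
V(G) = 10 - 8 + 2*3
V(G) = 2 + 6
V(G) = 8

8


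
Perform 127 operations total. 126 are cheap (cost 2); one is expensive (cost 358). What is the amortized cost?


Formula: Amortized cost = Total cost / Operations
Total cost = (126 * 2) + (1 * 358)
Total cost = 252 + 358 = 610
Amortized = 610 / 127 = 4.8031

4.8031


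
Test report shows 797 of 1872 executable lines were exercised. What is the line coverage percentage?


Coverage = covered / total * 100
Coverage = 797 / 1872 * 100
Coverage = 42.57%

42.57%


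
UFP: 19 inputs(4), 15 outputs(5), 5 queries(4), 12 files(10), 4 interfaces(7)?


UFP = EI*4 + EO*5 + EQ*4 + ILF*10 + EIF*7
UFP = 19*4 + 15*5 + 5*4 + 12*10 + 4*7
UFP = 76 + 75 + 20 + 120 + 28
UFP = 319

319


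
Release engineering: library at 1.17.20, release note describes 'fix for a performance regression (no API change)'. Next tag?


Current: 1.17.20
Change category: 'fix for a performance regression (no API change)' → patch bump
SemVer rule: patch bump → increment PATCH (MAJOR and MINOR unchanged)
New: 1.17.21

1.17.21


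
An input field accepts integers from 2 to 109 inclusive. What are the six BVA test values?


Range: [2, 109]
Boundaries: just below min, min, min+1, max-1, max, just above max
Values: [1, 2, 3, 108, 109, 110]

[1, 2, 3, 108, 109, 110]


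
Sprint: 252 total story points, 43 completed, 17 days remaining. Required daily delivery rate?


Formula: Required rate = Remaining points / Days left
Remaining = 252 - 43 = 209 points
Required rate = 209 / 17 = 12.29 points/day

12.29 points/day


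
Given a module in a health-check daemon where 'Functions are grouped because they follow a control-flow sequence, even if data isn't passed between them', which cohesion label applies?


Reasoning: Grouped by order of execution within a routine, not by data flow
Type: Procedural cohesion

Procedural cohesion


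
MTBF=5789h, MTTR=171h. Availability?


Availability = MTBF / (MTBF + MTTR)
Availability = 5789 / (5789 + 171)
Availability = 5789 / 5960
Availability = 97.1309%

97.1309%


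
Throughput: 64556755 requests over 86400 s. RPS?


Formula: throughput = requests / seconds
throughput = 64556755 / 86400
throughput = 747.18 requests/second

747.18 requests/second


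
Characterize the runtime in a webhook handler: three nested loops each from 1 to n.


Reasoning: three levels of nesting over n
Complexity: O(n^3)

O(n^3)


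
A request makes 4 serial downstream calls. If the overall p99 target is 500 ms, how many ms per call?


Formula: per_stage = total_budget / stages
per_stage = 500 / 4
per_stage = 125.0 ms

125.0 ms


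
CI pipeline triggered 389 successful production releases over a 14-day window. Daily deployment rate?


Formula: deployments per day = releases / days
= 389 / 14
= 27.786 deploys/day
(equivalently, 194.5 deploys/week)

27.786 deploys/day


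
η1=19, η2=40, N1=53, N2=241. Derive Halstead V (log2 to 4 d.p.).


Formula: V = N * log2(η), where N = N1 + N2 and η = η1 + η2
η = 19 + 40 = 59
N = 53 + 241 = 294
log2(59) ≈ 5.8826
V = 294 * 5.8826 = 1729.48

1729.48


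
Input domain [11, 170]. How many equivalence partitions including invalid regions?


Valid range: [11, 170]
Class 1: x < 11 — invalid
Class 2: 11 ≤ x ≤ 170 — valid
Class 3: x > 170 — invalid
Total equivalence classes: 3

3 equivalence classes


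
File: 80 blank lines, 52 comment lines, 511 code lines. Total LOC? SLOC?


Total LOC = blank + comment + code
Total LOC = 80 + 52 + 511 = 643
SLOC (source only) = code = 511

Total LOC: 643, SLOC: 511


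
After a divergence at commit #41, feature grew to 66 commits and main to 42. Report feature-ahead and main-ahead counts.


Common ancestor: commit #41
feature commits after divergence: 66 - 41 = 25
main commits after divergence: 42 - 41 = 1
feature is 25 commits ahead of main
main is 1 commits ahead of feature

feature ahead: 25, main ahead: 1


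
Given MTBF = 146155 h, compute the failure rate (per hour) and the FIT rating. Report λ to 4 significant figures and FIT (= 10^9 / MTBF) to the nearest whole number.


Formula: λ = 1 / MTBF; FIT = λ × 1e9 = 1e9 / MTBF
λ = 1 / 146155 ≈ 6.842e-06 failures/hour
FIT = 1e9 / 146155 ≈ 6842 failures per 1e9 hours (nearest whole number)

λ = 6.842e-06 /h, FIT = 6842


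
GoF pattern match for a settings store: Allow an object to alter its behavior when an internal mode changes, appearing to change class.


This matches the State pattern

State


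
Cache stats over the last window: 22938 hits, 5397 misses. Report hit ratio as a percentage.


Formula: hit rate = hits / (hits + misses) * 100
hit rate = 22938 / (22938 + 5397) * 100
hit rate = 22938 / 28335 * 100
hit rate = 80.95%

80.95%


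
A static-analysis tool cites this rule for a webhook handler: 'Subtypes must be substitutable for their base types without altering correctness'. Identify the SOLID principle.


This describes the Liskov Substitution Principle (LSP)

Liskov Substitution Principle (LSP)


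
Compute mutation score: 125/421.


Mutation score = killed / total * 100
Mutation score = 125 / 421 * 100
Mutation score = 29.69%

29.69%


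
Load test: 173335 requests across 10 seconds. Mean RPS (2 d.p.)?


Formula: throughput = requests / seconds
throughput = 173335 / 10
throughput = 17333.5 requests/second

17333.5 requests/second


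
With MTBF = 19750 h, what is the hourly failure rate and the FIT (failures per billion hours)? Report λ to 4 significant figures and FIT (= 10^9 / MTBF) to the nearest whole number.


Formula: λ = 1 / MTBF; FIT = λ × 1e9 = 1e9 / MTBF
λ = 1 / 19750 ≈ 5.063e-05 failures/hour
FIT = 1e9 / 19750 ≈ 50633 failures per 1e9 hours (nearest whole number)

λ = 5.063e-05 /h, FIT = 50633


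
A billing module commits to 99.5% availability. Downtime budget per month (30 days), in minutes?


Formula: allowed downtime = period * (100 - SLA) / 100
Period (month (30 days)) = 43200 minutes
Unavailability fraction = (100 - 99.5) / 100
Allowed downtime = 43200 * (100 - 99.5) / 100
Allowed downtime = 216.0 minutes

216.0 minutes


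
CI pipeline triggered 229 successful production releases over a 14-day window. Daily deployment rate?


Formula: deployments per day = releases / days
= 229 / 14
= 16.357 deploys/day
(equivalently, 114.5 deploys/week)

16.357 deploys/day


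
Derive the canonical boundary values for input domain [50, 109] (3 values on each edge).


Range: [50, 109]
Boundaries: just below min, min, min+1, max-1, max, just above max
Values: [49, 50, 51, 108, 109, 110]

[49, 50, 51, 108, 109, 110]


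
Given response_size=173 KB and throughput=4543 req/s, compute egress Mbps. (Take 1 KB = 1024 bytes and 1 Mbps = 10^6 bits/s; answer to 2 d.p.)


Formula: Mbps = payload_bytes * RPS * 8 / 1e6
Payload per request = 173 KB = 173 * 1024 = 177152 bytes
Total bytes/sec = 177152 * 4543 = 804801536
Total bits/sec = 804801536 * 8 = 6438412288
Mbps = 6438412288 / 1e6 = 6438.41

6438.41 Mbps


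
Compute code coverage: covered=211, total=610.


Coverage = covered / total * 100
Coverage = 211 / 610 * 100
Coverage = 34.59%

34.59%


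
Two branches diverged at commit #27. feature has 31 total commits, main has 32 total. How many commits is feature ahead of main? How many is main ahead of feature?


Common ancestor: commit #27
feature commits after divergence: 31 - 27 = 4
main commits after divergence: 32 - 27 = 5
feature is 4 commits ahead of main
main is 5 commits ahead of feature

feature ahead: 4, main ahead: 5


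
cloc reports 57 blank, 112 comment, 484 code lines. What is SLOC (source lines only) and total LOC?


Total LOC = blank + comment + code
Total LOC = 57 + 112 + 484 = 653
SLOC (source only) = code = 484

Total LOC: 653, SLOC: 484


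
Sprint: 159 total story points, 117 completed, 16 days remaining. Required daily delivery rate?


Formula: Required rate = Remaining points / Days left
Remaining = 159 - 117 = 42 points
Required rate = 42 / 16 = 2.63 points/day

2.63 points/day


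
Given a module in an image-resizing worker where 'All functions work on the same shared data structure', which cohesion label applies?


Reasoning: Functions share data
Type: Communicational cohesion

Communicational cohesion


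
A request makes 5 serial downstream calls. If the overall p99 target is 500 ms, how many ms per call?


Formula: per_stage = total_budget / stages
per_stage = 500 / 5
per_stage = 100.0 ms

100.0 ms


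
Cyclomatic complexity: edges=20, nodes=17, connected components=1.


Formula: V(G) = E - N + 2P
V(G) = 20 - 17 + 2*1
V(G) = 3 + 2
V(G) = 5

5


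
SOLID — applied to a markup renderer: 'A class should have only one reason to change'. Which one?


This describes the Single Responsibility Principle (SRP)

Single Responsibility Principle (SRP)


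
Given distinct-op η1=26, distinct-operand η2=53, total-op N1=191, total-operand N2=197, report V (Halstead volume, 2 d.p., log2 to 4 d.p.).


Formula: V = N * log2(η), where N = N1 + N2 and η = η1 + η2
η = 26 + 53 = 79
N = 191 + 197 = 388
log2(79) ≈ 6.3038
V = 388 * 6.3038 = 2445.87

2445.87


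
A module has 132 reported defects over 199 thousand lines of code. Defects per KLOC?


Defect density = defects / KLOC
Defect density = 132 / 199
Defect density = 0.663 defects/KLOC

0.663 defects/KLOC


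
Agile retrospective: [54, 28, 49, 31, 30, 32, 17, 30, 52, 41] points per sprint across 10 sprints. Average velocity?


Formula: Avg velocity = Total points / Number of sprints
Points: [54, 28, 49, 31, 30, 32, 17, 30, 52, 41]
Sum = 54 + 28 + 49 + 31 + 30 + 32 + 17 + 30 + 52 + 41 = 364
Avg velocity = 364 / 10 = 36.4 points/sprint

36.4 points/sprint


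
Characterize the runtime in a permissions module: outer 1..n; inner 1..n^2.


Reasoning: n times n^2
Complexity: O(n^3)

O(n^3)


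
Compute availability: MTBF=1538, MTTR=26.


Availability = MTBF / (MTBF + MTTR)
Availability = 1538 / (1538 + 26)
Availability = 1538 / 1564
Availability = 98.3376%

98.3376%


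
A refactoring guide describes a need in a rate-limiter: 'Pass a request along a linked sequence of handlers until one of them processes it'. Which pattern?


This matches the Chain of Responsibility pattern

Chain of Responsibility


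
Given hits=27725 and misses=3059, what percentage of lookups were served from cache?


Formula: hit rate = hits / (hits + misses) * 100
hit rate = 27725 / (27725 + 3059) * 100
hit rate = 27725 / 30784 * 100
hit rate = 90.06%

90.06%


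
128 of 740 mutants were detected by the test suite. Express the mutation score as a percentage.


Mutation score = killed / total * 100
Mutation score = 128 / 740 * 100
Mutation score = 17.3%

17.3%


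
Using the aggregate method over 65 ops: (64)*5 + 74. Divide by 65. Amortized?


Formula: Amortized cost = Total cost / Operations
Total cost = (64 * 5) + (1 * 74)
Total cost = 320 + 74 = 394
Amortized = 394 / 65 = 6.0615

6.0615


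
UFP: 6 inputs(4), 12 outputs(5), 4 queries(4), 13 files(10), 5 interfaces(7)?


UFP = EI*4 + EO*5 + EQ*4 + ILF*10 + EIF*7
UFP = 6*4 + 12*5 + 4*4 + 13*10 + 5*7
UFP = 24 + 60 + 16 + 130 + 35
UFP = 265

265


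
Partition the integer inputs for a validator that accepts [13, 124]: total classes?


Valid range: [13, 124]
Class 1: x < 13 — invalid
Class 2: 13 ≤ x ≤ 124 — valid
Class 3: x > 124 — invalid
Total equivalence classes: 3

3 equivalence classes


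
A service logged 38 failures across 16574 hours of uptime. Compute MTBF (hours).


Formula: MTBF = Total operating time / Number of failures
MTBF = 16574 / 38
MTBF = 436.16 hours

436.16 hours


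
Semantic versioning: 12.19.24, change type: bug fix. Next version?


Current: 12.19.24
Change category: 'bug fix' → patch bump
SemVer rule: patch bump → increment PATCH (MAJOR and MINOR unchanged)
New: 12.19.25

12.19.25


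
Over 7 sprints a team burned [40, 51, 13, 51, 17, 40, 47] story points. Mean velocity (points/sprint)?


Formula: Avg velocity = Total points / Number of sprints
Points: [40, 51, 13, 51, 17, 40, 47]
Sum = 40 + 51 + 13 + 51 + 17 + 40 + 47 = 259
Avg velocity = 259 / 7 = 37.0 points/sprint

37.0 points/sprint


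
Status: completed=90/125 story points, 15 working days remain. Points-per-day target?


Formula: Required rate = Remaining points / Days left
Remaining = 125 - 90 = 35 points
Required rate = 35 / 15 = 2.33 points/day

2.33 points/day


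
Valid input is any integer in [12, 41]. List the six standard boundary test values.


Range: [12, 41]
Boundaries: just below min, min, min+1, max-1, max, just above max
Values: [11, 12, 13, 40, 41, 42]

[11, 12, 13, 40, 41, 42]


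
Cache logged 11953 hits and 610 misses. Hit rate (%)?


Formula: hit rate = hits / (hits + misses) * 100
hit rate = 11953 / (11953 + 610) * 100
hit rate = 11953 / 12563 * 100
hit rate = 95.14%

95.14%


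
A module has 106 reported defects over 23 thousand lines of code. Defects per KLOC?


Defect density = defects / KLOC
Defect density = 106 / 23
Defect density = 4.609 defects/KLOC

4.609 defects/KLOC


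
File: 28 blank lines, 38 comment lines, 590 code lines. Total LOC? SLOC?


Total LOC = blank + comment + code
Total LOC = 28 + 38 + 590 = 656
SLOC (source only) = code = 590

Total LOC: 656, SLOC: 590


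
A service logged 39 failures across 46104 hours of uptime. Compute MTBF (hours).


Formula: MTBF = Total operating time / Number of failures
MTBF = 46104 / 39
MTBF = 1182.15 hours

1182.15 hours


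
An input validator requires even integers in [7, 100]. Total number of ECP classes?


Constraint: even integers in [7, 100]
Class 1: x < 7 — out-of-range invalid
Class 2: x in [7,100] but odd — wrong type invalid
Class 3: x in [7,100] and even — valid
Class 4: x > 100 — out-of-range invalid
Total equivalence classes: 4

4 equivalence classes


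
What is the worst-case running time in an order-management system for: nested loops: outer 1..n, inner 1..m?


Reasoning: product of independent bounds
Complexity: O(n*m)

O(n*m)


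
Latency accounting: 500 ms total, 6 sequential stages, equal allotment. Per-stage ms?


Formula: per_stage = total_budget / stages
per_stage = 500 / 6
per_stage = 83.33 ms

83.33 ms


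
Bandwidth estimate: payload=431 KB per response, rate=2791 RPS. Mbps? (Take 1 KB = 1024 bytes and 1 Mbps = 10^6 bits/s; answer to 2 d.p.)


Formula: Mbps = payload_bytes * RPS * 8 / 1e6
Payload per request = 431 KB = 431 * 1024 = 441344 bytes
Total bytes/sec = 441344 * 2791 = 1231791104
Total bits/sec = 1231791104 * 8 = 9854328832
Mbps = 9854328832 / 1e6 = 9854.33

9854.33 Mbps


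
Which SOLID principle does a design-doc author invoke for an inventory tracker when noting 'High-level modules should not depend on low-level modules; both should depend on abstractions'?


This describes the Dependency Inversion Principle (DIP)

Dependency Inversion Principle (DIP)


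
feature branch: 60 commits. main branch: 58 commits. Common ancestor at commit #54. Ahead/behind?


Common ancestor: commit #54
feature commits after divergence: 60 - 54 = 6
main commits after divergence: 58 - 54 = 4
feature is 6 commits ahead of main
main is 4 commits ahead of feature

feature ahead: 6, main ahead: 4


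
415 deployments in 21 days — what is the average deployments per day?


Formula: deployments per day = releases / days
= 415 / 21
= 19.762 deploys/day
(equivalently, 138.33 deploys/week)

19.762 deploys/day


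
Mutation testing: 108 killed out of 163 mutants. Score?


Mutation score = killed / total * 100
Mutation score = 108 / 163 * 100
Mutation score = 66.26%

66.26%


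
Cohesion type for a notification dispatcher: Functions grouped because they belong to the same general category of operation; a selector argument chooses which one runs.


Reasoning: Grouped by category of activity, not by data or sequence
Type: Logical cohesion

Logical cohesion


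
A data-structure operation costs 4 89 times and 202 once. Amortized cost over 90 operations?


Formula: Amortized cost = Total cost / Operations
Total cost = (89 * 4) + (1 * 202)
Total cost = 356 + 202 = 558
Amortized = 558 / 90 = 6.2

6.2


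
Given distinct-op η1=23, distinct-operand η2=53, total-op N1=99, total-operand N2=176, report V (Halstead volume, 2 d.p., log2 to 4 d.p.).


Formula: V = N * log2(η), where N = N1 + N2 and η = η1 + η2
η = 23 + 53 = 76
N = 99 + 176 = 275
log2(76) ≈ 6.2479
V = 275 * 6.2479 = 1718.17

1718.17


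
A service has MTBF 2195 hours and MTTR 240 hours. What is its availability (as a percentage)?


Availability = MTBF / (MTBF + MTTR)
Availability = 2195 / (2195 + 240)
Availability = 2195 / 2435
Availability = 90.1437%

90.1437%


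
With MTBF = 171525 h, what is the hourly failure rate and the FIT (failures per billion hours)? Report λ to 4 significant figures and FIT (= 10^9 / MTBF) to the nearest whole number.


Formula: λ = 1 / MTBF; FIT = λ × 1e9 = 1e9 / MTBF
λ = 1 / 171525 ≈ 5.830e-06 failures/hour
FIT = 1e9 / 171525 ≈ 5830 failures per 1e9 hours (nearest whole number)

λ = 5.830e-06 /h, FIT = 5830


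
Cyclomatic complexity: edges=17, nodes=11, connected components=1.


Formula: V(G) = E - N + 2P
V(G) = 17 - 11 + 2*1
V(G) = 6 + 2
V(G) = 8

8


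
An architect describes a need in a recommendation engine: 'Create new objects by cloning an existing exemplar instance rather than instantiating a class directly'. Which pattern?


This matches the Prototype pattern

Prototype


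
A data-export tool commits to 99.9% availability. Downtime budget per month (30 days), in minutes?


Formula: allowed downtime = period * (100 - SLA) / 100
Period (month (30 days)) = 43200 minutes
Unavailability fraction = (100 - 99.9) / 100
Allowed downtime = 43200 * (100 - 99.9) / 100
Allowed downtime = 43.2 minutes

43.2 minutes


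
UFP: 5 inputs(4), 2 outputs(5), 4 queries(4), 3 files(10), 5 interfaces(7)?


UFP = EI*4 + EO*5 + EQ*4 + ILF*10 + EIF*7
UFP = 5*4 + 2*5 + 4*4 + 3*10 + 5*7
UFP = 20 + 10 + 16 + 30 + 35
UFP = 111

111


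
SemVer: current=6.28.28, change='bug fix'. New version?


Current: 6.28.28
Change category: 'bug fix' → patch bump
SemVer rule: patch bump → increment PATCH (MAJOR and MINOR unchanged)
New: 6.28.29

6.28.29


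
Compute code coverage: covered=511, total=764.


Coverage = covered / total * 100
Coverage = 511 / 764 * 100
Coverage = 66.88%

66.88%


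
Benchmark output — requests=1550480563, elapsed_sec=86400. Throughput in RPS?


Formula: throughput = requests / seconds
throughput = 1550480563 / 86400
throughput = 17945.38 requests/second

17945.38 requests/second


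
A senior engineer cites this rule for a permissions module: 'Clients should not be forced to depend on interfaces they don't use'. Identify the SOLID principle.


This describes the Interface Segregation Principle (ISP)

Interface Segregation Principle (ISP)


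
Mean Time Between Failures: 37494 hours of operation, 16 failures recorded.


Formula: MTBF = Total operating time / Number of failures
MTBF = 37494 / 16
MTBF = 2343.38 hours

2343.38 hours


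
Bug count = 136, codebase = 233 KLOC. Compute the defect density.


Defect density = defects / KLOC
Defect density = 136 / 233
Defect density = 0.584 defects/KLOC

0.584 defects/KLOC


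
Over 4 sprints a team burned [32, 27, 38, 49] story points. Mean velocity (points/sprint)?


Formula: Avg velocity = Total points / Number of sprints
Points: [32, 27, 38, 49]
Sum = 32 + 27 + 38 + 49 = 146
Avg velocity = 146 / 4 = 36.5 points/sprint

36.5 points/sprint


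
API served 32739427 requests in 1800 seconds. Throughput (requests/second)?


Formula: throughput = requests / seconds
throughput = 32739427 / 1800
throughput = 18188.57 requests/second

18188.57 requests/second


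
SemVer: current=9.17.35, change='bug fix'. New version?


Current: 9.17.35
Change category: 'bug fix' → patch bump
SemVer rule: patch bump → increment PATCH (MAJOR and MINOR unchanged)
New: 9.17.36

9.17.36


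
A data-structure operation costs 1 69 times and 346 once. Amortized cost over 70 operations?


Formula: Amortized cost = Total cost / Operations
Total cost = (69 * 1) + (1 * 346)
Total cost = 69 + 346 = 415
Amortized = 415 / 70 = 5.9286

5.9286


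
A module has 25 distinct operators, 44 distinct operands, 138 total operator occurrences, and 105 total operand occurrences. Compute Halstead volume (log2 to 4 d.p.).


Formula: V = N * log2(η), where N = N1 + N2 and η = η1 + η2
η = 25 + 44 = 69
N = 138 + 105 = 243
log2(69) ≈ 6.1085
V = 243 * 6.1085 = 1484.37

1484.37


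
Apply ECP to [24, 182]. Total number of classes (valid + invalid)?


Valid range: [24, 182]
Class 1: x < 24 — invalid
Class 2: 24 ≤ x ≤ 182 — valid
Class 3: x > 182 — invalid
Total equivalence classes: 3

3 equivalence classes


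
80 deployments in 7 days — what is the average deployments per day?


Formula: deployments per day = releases / days
= 80 / 7
= 11.429 deploys/day
(equivalently, 80.0 deploys/week)

11.429 deploys/day


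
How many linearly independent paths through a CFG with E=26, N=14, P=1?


Formula: V(G) = E - N + 2P
V(G) = 26 - 14 + 2*1
V(G) = 12 + 2
V(G) = 14

14


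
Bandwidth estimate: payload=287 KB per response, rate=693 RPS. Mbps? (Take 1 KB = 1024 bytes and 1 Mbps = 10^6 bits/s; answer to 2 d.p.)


Formula: Mbps = payload_bytes * RPS * 8 / 1e6
Payload per request = 287 KB = 287 * 1024 = 293888 bytes
Total bytes/sec = 293888 * 693 = 203664384
Total bits/sec = 203664384 * 8 = 1629315072
Mbps = 1629315072 / 1e6 = 1629.32

1629.32 Mbps


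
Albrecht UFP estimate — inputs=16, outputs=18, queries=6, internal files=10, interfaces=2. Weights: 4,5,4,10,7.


UFP = EI*4 + EO*5 + EQ*4 + ILF*10 + EIF*7
UFP = 16*4 + 18*5 + 6*4 + 10*10 + 2*7
UFP = 64 + 90 + 24 + 100 + 14
UFP = 292

292


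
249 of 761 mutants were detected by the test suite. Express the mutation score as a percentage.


Mutation score = killed / total * 100
Mutation score = 249 / 761 * 100
Mutation score = 32.72%

32.72%


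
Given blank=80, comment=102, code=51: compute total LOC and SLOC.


Total LOC = blank + comment + code
Total LOC = 80 + 102 + 51 = 233
SLOC (source only) = code = 51

Total LOC: 233, SLOC: 51


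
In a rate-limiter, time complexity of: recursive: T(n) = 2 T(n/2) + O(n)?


Reasoning: master theorem case 2 (merge-sort recurrence)
Complexity: O(n log n)

O(n log n)


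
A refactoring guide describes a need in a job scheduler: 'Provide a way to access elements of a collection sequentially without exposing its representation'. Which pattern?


This matches the Iterator pattern

Iterator


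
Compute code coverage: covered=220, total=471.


Coverage = covered / total * 100
Coverage = 220 / 471 * 100
Coverage = 46.71%

46.71%


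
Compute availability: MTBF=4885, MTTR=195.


Availability = MTBF / (MTBF + MTTR)
Availability = 4885 / (4885 + 195)
Availability = 4885 / 5080
Availability = 96.1614%

96.1614%


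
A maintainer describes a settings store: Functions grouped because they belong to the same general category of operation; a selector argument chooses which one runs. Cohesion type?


Reasoning: Grouped by category of activity, not by data or sequence
Type: Logical cohesion

Logical cohesion


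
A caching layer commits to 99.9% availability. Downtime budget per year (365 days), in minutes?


Formula: allowed downtime = period * (100 - SLA) / 100
Period (year (365 days)) = 525600 minutes
Unavailability fraction = (100 - 99.9) / 100
Allowed downtime = 525600 * (100 - 99.9) / 100
Allowed downtime = 525.6 minutes

525.6 minutes


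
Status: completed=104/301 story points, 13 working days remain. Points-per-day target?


Formula: Required rate = Remaining points / Days left
Remaining = 301 - 104 = 197 points
Required rate = 197 / 13 = 15.15 points/day

15.15 points/day


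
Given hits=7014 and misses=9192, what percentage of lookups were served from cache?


Formula: hit rate = hits / (hits + misses) * 100
hit rate = 7014 / (7014 + 9192) * 100
hit rate = 7014 / 16206 * 100
hit rate = 43.28%

43.28%


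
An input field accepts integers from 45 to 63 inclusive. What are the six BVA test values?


Range: [45, 63]
Boundaries: just below min, min, min+1, max-1, max, just above max
Values: [44, 45, 46, 62, 63, 64]

[44, 45, 46, 62, 63, 64]


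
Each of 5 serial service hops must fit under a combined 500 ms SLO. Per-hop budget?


Formula: per_stage = total_budget / stages
per_stage = 500 / 5
per_stage = 100.0 ms

100.0 ms


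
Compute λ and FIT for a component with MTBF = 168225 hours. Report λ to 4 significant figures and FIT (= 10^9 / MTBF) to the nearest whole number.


Formula: λ = 1 / MTBF; FIT = λ × 1e9 = 1e9 / MTBF
λ = 1 / 168225 ≈ 5.944e-06 failures/hour
FIT = 1e9 / 168225 ≈ 5944 failures per 1e9 hours (nearest whole number)

λ = 5.944e-06 /h, FIT = 5944


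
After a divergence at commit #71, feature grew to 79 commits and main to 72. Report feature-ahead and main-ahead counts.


Common ancestor: commit #71
feature commits after divergence: 79 - 71 = 8
main commits after divergence: 72 - 71 = 1
feature is 8 commits ahead of main
main is 1 commits ahead of feature

feature ahead: 8, main ahead: 1


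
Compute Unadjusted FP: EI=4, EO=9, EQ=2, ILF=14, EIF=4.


UFP = EI*4 + EO*5 + EQ*4 + ILF*10 + EIF*7
UFP = 4*4 + 9*5 + 2*4 + 14*10 + 4*7
UFP = 16 + 45 + 8 + 140 + 28
UFP = 237

237


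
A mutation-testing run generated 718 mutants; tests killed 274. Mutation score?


Mutation score = killed / total * 100
Mutation score = 274 / 718 * 100
Mutation score = 38.16%

38.16%


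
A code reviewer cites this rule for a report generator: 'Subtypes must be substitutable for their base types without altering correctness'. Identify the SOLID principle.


This describes the Liskov Substitution Principle (LSP)

Liskov Substitution Principle (LSP)


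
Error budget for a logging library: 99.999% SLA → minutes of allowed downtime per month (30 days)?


Formula: allowed downtime = period * (100 - SLA) / 100
Period (month (30 days)) = 43200 minutes
Unavailability fraction = (100 - 99.999) / 100
Allowed downtime = 43200 * (100 - 99.999) / 100
Allowed downtime = 0.432 minutes

0.432 minutes


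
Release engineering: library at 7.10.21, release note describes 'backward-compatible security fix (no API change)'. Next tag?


Current: 7.10.21
Change category: 'backward-compatible security fix (no API change)' → patch bump
SemVer rule: patch bump → increment PATCH (MAJOR and MINOR unchanged)
New: 7.10.22

7.10.22


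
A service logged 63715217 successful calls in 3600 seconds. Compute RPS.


Formula: throughput = requests / seconds
throughput = 63715217 / 3600
throughput = 17698.67 requests/second

17698.67 requests/second


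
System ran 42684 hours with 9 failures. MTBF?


Formula: MTBF = Total operating time / Number of failures
MTBF = 42684 / 9
MTBF = 4742.67 hours

4742.67 hours


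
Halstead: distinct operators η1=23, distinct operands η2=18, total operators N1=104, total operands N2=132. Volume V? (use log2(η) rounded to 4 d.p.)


Formula: V = N * log2(η), where N = N1 + N2 and η = η1 + η2
η = 23 + 18 = 41
N = 104 + 132 = 236
log2(41) ≈ 5.3576
V = 236 * 5.3576 = 1264.39

1264.39


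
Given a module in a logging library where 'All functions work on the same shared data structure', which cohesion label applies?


Reasoning: Functions share data
Type: Communicational cohesion

Communicational cohesion


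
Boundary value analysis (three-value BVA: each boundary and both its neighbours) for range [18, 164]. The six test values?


Range: [18, 164]
Boundaries: just below min, min, min+1, max-1, max, just above max
Values: [17, 18, 19, 163, 164, 165]

[17, 18, 19, 163, 164, 165]


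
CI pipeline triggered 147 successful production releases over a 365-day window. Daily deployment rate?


Formula: deployments per day = releases / days
= 147 / 365
= 0.403 deploys/day
(equivalently, 2.82 deploys/week)

0.403 deploys/day


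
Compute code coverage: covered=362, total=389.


Coverage = covered / total * 100
Coverage = 362 / 389 * 100
Coverage = 93.06%

93.06%


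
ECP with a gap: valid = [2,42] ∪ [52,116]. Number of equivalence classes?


Valid ranges: [2,42] and [52,116]
Class 1: x < 2 — invalid
Class 2: 2 ≤ x ≤ 42 — valid
Class 3: 42 < x < 52 — invalid (gap between ranges)
Class 4: 52 ≤ x ≤ 116 — valid
Class 5: x > 116 — invalid
Total equivalence classes: 5

5 equivalence classes


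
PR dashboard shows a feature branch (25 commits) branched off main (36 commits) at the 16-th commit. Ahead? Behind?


Common ancestor: commit #16
feature commits after divergence: 25 - 16 = 9
main commits after divergence: 36 - 16 = 20
feature is 9 commits ahead of main
main is 20 commits ahead of feature

feature ahead: 9, main ahead: 20


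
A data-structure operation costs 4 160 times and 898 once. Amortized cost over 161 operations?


Formula: Amortized cost = Total cost / Operations
Total cost = (160 * 4) + (1 * 898)
Total cost = 640 + 898 = 1538
Amortized = 1538 / 161 = 9.5528

9.5528


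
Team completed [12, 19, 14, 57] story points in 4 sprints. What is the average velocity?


Formula: Avg velocity = Total points / Number of sprints
Points: [12, 19, 14, 57]
Sum = 12 + 19 + 14 + 57 = 102
Avg velocity = 102 / 4 = 25.5 points/sprint

25.5 points/sprint


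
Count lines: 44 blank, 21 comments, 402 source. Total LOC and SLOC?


Total LOC = blank + comment + code
Total LOC = 44 + 21 + 402 = 467
SLOC (source only) = code = 402

Total LOC: 467, SLOC: 402


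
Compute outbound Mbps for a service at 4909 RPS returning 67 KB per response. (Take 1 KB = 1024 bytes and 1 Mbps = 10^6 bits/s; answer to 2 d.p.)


Formula: Mbps = payload_bytes * RPS * 8 / 1e6
Payload per request = 67 KB = 67 * 1024 = 68608 bytes
Total bytes/sec = 68608 * 4909 = 336796672
Total bits/sec = 336796672 * 8 = 2694373376
Mbps = 2694373376 / 1e6 = 2694.37

2694.37 Mbps


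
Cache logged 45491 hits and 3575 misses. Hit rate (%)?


Formula: hit rate = hits / (hits + misses) * 100
hit rate = 45491 / (45491 + 3575) * 100
hit rate = 45491 / 49066 * 100
hit rate = 92.71%

92.71%


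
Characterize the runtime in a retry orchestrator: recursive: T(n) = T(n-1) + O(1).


Reasoning: linear recursion with constant work per frame
Complexity: O(n)

O(n)


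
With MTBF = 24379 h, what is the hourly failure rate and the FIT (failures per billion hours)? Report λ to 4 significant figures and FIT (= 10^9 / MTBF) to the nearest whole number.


Formula: λ = 1 / MTBF; FIT = λ × 1e9 = 1e9 / MTBF
λ = 1 / 24379 ≈ 4.102e-05 failures/hour
FIT = 1e9 / 24379 ≈ 41019 failures per 1e9 hours (nearest whole number)

λ = 4.102e-05 /h, FIT = 41019


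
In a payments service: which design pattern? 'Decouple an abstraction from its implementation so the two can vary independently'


This matches the Bridge pattern

Bridge


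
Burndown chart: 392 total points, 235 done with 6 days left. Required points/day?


Formula: Required rate = Remaining points / Days left
Remaining = 392 - 235 = 157 points
Required rate = 157 / 6 = 26.17 points/day

26.17 points/day
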